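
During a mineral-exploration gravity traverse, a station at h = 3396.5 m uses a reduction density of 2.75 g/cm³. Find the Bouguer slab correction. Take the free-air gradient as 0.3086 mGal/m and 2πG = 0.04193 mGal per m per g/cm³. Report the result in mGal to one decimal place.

Bouguer slab correction = 0.04193 × 2.75 × 3396.5 = 391.6 mGal

391.6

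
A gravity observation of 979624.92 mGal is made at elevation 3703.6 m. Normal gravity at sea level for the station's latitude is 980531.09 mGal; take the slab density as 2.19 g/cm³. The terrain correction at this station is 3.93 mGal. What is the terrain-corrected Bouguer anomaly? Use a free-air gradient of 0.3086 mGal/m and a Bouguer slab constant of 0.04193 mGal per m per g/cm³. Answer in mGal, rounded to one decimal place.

Free-air correction = 0.3086 × 3703.6 = 1142.93 mGal
Free-air anomaly = 979624.92 − 980531.09 + (1142.93) = 236.76 mGal
Bouguer slab correction = 0.04193 × 2.19 × 3703.6 = 340.09 mGal
Simple Bouguer anomaly = 236.76 − (340.09) = -103.33 mGal
Complete Bouguer anomaly = -103.33 + 3.93 = -99.40 mGal

-99.4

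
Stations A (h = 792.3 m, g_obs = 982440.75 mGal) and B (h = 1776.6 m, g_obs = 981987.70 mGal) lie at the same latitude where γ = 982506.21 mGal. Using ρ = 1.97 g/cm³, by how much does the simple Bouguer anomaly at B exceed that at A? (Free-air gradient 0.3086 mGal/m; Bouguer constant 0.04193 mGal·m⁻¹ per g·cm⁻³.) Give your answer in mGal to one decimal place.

Δg_SB(A) = 982440.75 − 982506.21 + 0.3086×792.3 − 0.04193×1.97×792.3 = 113.60 mGal
Δg_SB(B) = 981987.70 − 982506.21 + 0.3086×1776.6 − 0.04193×1.97×1776.6 = -117.00 mGal
Difference = -117.00 − (113.60) = -230.60 mGal

-230.6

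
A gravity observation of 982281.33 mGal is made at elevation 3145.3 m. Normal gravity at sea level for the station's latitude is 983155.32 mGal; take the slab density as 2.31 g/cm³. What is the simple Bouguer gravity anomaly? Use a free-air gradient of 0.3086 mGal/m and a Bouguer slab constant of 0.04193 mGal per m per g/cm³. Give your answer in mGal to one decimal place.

Free-air correction = 0.3086 × 3145.3 = 970.64 mGal
Free-air anomaly = 982281.33 − 983155.32 + (970.64) = 96.65 mGal
Bouguer slab correction = 0.04193 × 2.31 × 3145.3 = 304.65 mGal
Simple Bouguer anomaly = 96.65 − (304.65) = -208.00 mGal

-208.0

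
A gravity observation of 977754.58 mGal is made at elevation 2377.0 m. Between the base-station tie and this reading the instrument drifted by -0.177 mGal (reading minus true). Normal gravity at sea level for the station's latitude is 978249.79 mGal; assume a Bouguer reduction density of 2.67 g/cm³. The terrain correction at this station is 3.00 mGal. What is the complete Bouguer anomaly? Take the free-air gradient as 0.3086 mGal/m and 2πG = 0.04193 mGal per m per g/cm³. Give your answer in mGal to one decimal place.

-24.6

Drift-corrected reading = 977754.58 − (-0.177) = 977754.757 mGal
Free-air correction = 0.3086 × 2377.0 = 733.54 mGal
Free-air anomaly = 977754.757 − 978249.79 + (733.54) = 238.507 mGal
Bouguer slab correction = 0.04193 × 2.67 × 2377.0 = 266.11 mGal
Simple Bouguer anomaly = 238.507 − (266.11) = -27.603 mGal
Complete Bouguer anomaly = -27.603 + 3.00 = -24.603 mGal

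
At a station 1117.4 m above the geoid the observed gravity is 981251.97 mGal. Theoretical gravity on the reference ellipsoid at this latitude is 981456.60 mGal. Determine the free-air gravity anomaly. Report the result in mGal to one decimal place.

Free-air correction = 0.3086 × 1117.4 = 344.83 mGal
Free-air anomaly = 981251.97 − 981456.60 + (344.83) = 140.20 mGal

140.2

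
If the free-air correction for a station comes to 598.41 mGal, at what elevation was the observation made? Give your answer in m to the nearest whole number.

h = 598.41 / 0.3086 = 1939.11 m

1939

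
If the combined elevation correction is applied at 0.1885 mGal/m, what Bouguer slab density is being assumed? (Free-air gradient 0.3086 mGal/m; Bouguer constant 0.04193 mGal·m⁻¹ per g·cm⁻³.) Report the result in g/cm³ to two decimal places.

2.86

0.1885 = 0.3086 − 0.04193 × ρ
ρ = (0.3086 − 0.1885) / 0.04193 = 2.86 g/cm³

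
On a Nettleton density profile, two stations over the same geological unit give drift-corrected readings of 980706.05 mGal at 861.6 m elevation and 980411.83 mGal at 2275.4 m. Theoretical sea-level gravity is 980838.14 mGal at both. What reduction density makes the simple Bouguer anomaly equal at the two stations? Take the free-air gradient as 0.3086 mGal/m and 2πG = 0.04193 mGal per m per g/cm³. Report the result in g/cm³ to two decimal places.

Δg_obs = 980411.83 − 980706.05 = -294.22 mGal over Δh = 2275.4 − 861.6 = 1413.8 m
Equal Bouguer anomalies ⇒ Δg_obs + (0.3086 − 0.04193ρ)·Δh = 0
0.3086 − 0.04193ρ = −Δg_obs/Δh = 0.20811
ρ = (0.3086 − 0.20811) / 0.04193 = 2.40 g/cm³

2.40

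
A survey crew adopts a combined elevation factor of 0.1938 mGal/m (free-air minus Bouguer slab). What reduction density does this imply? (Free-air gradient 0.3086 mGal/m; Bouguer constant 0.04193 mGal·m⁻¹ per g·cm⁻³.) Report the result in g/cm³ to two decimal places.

0.1938 = 0.3086 − 0.04193 × ρ
ρ = (0.3086 − 0.1938) / 0.04193 = 2.74 g/cm³

2.74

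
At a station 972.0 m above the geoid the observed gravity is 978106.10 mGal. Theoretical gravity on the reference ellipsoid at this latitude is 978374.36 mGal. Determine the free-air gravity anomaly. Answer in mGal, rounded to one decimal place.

31.7

Free-air correction = 0.3086 × 972.0 = 299.96 mGal
Free-air anomaly = 978106.10 − 978374.36 + (299.96) = 31.70 mGal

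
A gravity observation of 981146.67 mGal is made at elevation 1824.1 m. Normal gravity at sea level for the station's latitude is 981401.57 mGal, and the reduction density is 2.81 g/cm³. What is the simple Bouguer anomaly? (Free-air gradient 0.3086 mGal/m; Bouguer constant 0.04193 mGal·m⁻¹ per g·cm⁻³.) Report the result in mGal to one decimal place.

Free-air correction = 0.3086 × 1824.1 = 562.92 mGal
Free-air anomaly = 981146.67 − 981401.57 + (562.92) = 308.02 mGal
Bouguer slab correction = 0.04193 × 2.81 × 1824.1 = 214.92 mGal
Simple Bouguer anomaly = 308.02 − (214.92) = 93.10 mGal

93.1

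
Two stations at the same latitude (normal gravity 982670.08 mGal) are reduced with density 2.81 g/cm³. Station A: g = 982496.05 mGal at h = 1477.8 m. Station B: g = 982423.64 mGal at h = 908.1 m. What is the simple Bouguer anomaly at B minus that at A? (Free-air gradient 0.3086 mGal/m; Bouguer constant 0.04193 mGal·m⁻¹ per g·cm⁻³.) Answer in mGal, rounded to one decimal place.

-181.1

Δg_SB(A) = 982496.05 − 982670.08 + 0.3086×1477.8 − 0.04193×2.81×1477.8 = 107.90 mGal
Δg_SB(B) = 982423.64 − 982670.08 + 0.3086×908.1 − 0.04193×2.81×908.1 = -73.20 mGal
Difference = -73.20 − (107.90) = -181.10 mGal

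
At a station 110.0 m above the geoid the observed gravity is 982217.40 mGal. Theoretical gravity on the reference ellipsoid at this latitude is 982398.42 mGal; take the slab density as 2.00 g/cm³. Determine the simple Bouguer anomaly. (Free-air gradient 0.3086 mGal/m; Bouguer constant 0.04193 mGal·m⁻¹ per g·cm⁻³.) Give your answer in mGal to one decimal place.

-156.3

Free-air correction = 0.3086 × 110.0 = 33.95 mGal
Free-air anomaly = 982217.40 − 982398.42 + (33.95) = -147.07 mGal
Bouguer slab correction = 0.04193 × 2.00 × 110.0 = 9.22 mGal
Simple Bouguer anomaly = -147.07 − (9.22) = -156.29 mGal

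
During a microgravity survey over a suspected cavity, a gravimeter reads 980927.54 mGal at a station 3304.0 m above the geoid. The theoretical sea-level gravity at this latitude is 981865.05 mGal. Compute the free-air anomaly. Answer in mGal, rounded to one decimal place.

82.1

Free-air correction = 0.3086 × 3304.0 = 1019.61 mGal
Free-air anomaly = 980927.54 − 981865.05 + (1019.61) = 82.10 mGal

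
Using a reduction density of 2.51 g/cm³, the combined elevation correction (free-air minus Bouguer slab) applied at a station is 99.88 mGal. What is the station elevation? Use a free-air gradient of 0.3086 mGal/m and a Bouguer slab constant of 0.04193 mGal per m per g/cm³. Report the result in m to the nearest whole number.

491

Combined gradient = 0.3086 − 0.04193 × 2.51 = 0.2033557 mGal/m
h = 99.88 / 0.2033557 = 491.16 m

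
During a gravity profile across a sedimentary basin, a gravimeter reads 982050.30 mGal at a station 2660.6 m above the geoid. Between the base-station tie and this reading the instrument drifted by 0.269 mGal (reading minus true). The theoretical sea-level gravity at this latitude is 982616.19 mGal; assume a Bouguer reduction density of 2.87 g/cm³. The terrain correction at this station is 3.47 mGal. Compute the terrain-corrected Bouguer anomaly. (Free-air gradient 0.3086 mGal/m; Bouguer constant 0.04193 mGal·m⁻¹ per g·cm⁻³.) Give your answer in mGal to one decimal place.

-61.8

Drift-corrected reading = 982050.30 − (0.269) = 982050.031 mGal
Free-air correction = 0.3086 × 2660.6 = 821.06 mGal
Free-air anomaly = 982050.031 − 982616.19 + (821.06) = 254.901 mGal
Bouguer slab correction = 0.04193 × 2.87 × 2660.6 = 320.17 mGal
Simple Bouguer anomaly = 254.901 − (320.17) = -65.269 mGal
Complete Bouguer anomaly = -65.269 + 3.47 = -61.799 mGal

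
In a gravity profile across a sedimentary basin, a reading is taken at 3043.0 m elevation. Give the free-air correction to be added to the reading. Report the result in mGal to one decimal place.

Free-air correction = 0.3086 × 3043.0 = 939.1 mGal

939.1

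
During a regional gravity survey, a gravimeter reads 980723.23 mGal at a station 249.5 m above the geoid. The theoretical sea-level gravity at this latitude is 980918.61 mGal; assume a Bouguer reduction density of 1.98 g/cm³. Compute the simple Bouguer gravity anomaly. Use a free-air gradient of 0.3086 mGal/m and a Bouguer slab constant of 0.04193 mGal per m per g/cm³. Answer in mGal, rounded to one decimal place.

-139.1

Free-air correction = 0.3086 × 249.5 = 77.00 mGal
Free-air anomaly = 980723.23 − 980918.61 + (77.00) = -118.38 mGal
Bouguer slab correction = 0.04193 × 1.98 × 249.5 = 20.71 mGal
Simple Bouguer anomaly = -118.38 − (20.71) = -139.09 mGal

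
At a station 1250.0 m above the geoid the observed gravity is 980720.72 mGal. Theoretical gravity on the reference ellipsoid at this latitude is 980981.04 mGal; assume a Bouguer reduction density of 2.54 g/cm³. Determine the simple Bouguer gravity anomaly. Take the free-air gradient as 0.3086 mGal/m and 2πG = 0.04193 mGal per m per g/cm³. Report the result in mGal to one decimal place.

Free-air correction = 0.3086 × 1250.0 = 385.75 mGal
Free-air anomaly = 980720.72 − 980981.04 + (385.75) = 125.43 mGal
Bouguer slab correction = 0.04193 × 2.54 × 1250.0 = 133.13 mGal
Simple Bouguer anomaly = 125.43 − (133.13) = -7.70 mGal

-7.7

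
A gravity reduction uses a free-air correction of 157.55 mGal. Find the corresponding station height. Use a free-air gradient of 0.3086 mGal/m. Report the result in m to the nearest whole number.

511

h = 157.55 / 0.3086 = 510.53 m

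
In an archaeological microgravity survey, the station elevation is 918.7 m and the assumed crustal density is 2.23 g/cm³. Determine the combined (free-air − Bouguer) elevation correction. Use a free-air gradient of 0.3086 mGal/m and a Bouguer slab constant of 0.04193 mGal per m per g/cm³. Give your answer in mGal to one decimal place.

Combined gradient = 0.3086 − 0.04193 × 2.23 = 0.2150961 mGal/m
Combined elevation correction = 0.2150961 × 918.7 = 197.6 mGal

197.6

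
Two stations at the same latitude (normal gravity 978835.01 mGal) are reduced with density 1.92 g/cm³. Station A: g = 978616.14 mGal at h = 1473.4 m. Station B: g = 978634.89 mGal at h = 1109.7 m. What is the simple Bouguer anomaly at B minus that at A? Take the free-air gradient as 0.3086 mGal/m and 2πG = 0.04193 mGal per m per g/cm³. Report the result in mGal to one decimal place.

Δg_SB(A) = 978616.14 − 978835.01 + 0.3086×1473.4 − 0.04193×1.92×1473.4 = 117.20 mGal
Δg_SB(B) = 978634.89 − 978835.01 + 0.3086×1109.7 − 0.04193×1.92×1109.7 = 53.00 mGal
Difference = 53.00 − (117.20) = -64.20 mGal

-64.2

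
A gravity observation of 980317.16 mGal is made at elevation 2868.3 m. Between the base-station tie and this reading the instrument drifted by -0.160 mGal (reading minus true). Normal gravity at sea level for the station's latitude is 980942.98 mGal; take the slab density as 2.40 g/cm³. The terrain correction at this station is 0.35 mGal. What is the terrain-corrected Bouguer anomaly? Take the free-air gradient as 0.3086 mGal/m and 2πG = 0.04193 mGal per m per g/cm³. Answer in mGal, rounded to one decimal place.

-28.8

Drift-corrected reading = 980317.16 − (-0.160) = 980317.320 mGal
Free-air correction = 0.3086 × 2868.3 = 885.16 mGal
Free-air anomaly = 980317.320 − 980942.98 + (885.16) = 259.500 mGal
Bouguer slab correction = 0.04193 × 2.40 × 2868.3 = 288.64 mGal
Simple Bouguer anomaly = 259.500 − (288.64) = -29.140 mGal
Complete Bouguer anomaly = -29.140 + 0.35 = -28.790 mGal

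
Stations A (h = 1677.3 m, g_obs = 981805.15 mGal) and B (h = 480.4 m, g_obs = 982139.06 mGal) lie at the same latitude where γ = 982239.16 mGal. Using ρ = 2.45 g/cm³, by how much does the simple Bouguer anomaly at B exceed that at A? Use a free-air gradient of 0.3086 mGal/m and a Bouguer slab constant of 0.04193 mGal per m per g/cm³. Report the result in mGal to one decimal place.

Δg_SB(A) = 981805.15 − 982239.16 + 0.3086×1677.3 − 0.04193×2.45×1677.3 = -88.70 mGal
Δg_SB(B) = 982139.06 − 982239.16 + 0.3086×480.4 − 0.04193×2.45×480.4 = -1.20 mGal
Difference = -1.20 − (-88.70) = 87.50 mGal

87.5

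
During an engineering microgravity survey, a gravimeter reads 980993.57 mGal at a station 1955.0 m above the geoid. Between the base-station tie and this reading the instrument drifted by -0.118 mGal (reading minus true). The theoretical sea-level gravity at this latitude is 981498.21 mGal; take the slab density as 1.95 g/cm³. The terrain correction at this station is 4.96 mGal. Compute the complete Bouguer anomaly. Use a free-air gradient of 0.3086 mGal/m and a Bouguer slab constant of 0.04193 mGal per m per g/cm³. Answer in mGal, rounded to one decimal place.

Drift-corrected reading = 980993.57 − (-0.118) = 980993.688 mGal
Free-air correction = 0.3086 × 1955.0 = 603.31 mGal
Free-air anomaly = 980993.688 − 981498.21 + (603.31) = 98.788 mGal
Bouguer slab correction = 0.04193 × 1.95 × 1955.0 = 159.85 mGal
Simple Bouguer anomaly = 98.788 − (159.85) = -61.062 mGal
Complete Bouguer anomaly = -61.062 + 4.96 = -56.102 mGal

-56.1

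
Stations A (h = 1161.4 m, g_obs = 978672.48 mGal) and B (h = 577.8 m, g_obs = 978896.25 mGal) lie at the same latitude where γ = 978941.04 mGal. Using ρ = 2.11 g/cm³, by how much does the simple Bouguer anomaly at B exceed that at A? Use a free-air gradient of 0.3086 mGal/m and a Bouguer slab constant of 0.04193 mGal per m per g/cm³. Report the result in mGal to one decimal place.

Δg_SB(A) = 978672.48 − 978941.04 + 0.3086×1161.4 − 0.04193×2.11×1161.4 = -12.90 mGal
Δg_SB(B) = 978896.25 − 978941.04 + 0.3086×577.8 − 0.04193×2.11×577.8 = 82.40 mGal
Difference = 82.40 − (-12.90) = 95.30 mGal

95.3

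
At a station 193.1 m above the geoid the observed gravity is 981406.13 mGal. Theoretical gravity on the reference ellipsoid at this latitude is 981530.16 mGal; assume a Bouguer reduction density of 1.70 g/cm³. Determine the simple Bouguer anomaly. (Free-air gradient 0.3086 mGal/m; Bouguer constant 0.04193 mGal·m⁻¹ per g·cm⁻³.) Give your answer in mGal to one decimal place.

Free-air correction = 0.3086 × 193.1 = 59.59 mGal
Free-air anomaly = 981406.13 − 981530.16 + (59.59) = -64.44 mGal
Bouguer slab correction = 0.04193 × 1.70 × 193.1 = 13.76 mGal
Simple Bouguer anomaly = -64.44 − (13.76) = -78.20 mGal

-78.2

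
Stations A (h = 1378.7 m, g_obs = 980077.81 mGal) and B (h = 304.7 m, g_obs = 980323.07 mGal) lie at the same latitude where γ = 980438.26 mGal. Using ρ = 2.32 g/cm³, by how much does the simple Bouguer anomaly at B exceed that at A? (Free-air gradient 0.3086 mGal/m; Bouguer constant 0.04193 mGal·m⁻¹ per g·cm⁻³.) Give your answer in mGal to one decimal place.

18.3

Δg_SB(A) = 980077.81 − 980438.26 + 0.3086×1378.7 − 0.04193×2.32×1378.7 = -69.10 mGal
Δg_SB(B) = 980323.07 − 980438.26 + 0.3086×304.7 − 0.04193×2.32×304.7 = -50.80 mGal
Difference = -50.80 − (-69.10) = 18.30 mGal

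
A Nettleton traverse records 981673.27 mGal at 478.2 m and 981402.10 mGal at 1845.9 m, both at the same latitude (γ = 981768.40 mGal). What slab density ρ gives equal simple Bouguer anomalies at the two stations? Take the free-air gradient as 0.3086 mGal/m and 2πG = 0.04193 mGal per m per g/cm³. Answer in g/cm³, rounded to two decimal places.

Δg_obs = 981402.10 − 981673.27 = -271.17 mGal over Δh = 1845.9 − 478.2 = 1367.7 m
Equal Bouguer anomalies ⇒ Δg_obs + (0.3086 − 0.04193ρ)·Δh = 0
0.3086 − 0.04193ρ = −Δg_obs/Δh = 0.19827
ρ = (0.3086 − 0.19827) / 0.04193 = 2.63 g/cm³

2.63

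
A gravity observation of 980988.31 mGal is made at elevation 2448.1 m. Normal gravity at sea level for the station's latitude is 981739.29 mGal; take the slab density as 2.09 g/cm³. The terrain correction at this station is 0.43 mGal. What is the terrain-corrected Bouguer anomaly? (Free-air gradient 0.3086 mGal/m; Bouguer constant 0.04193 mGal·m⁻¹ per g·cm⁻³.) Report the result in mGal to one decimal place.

-209.6

Free-air correction = 0.3086 × 2448.1 = 755.48 mGal
Free-air anomaly = 980988.31 − 981739.29 + (755.48) = 4.50 mGal
Bouguer slab correction = 0.04193 × 2.09 × 2448.1 = 214.54 mGal
Simple Bouguer anomaly = 4.50 − (214.54) = -210.04 mGal
Complete Bouguer anomaly = -210.04 + 0.43 = -209.61 mGal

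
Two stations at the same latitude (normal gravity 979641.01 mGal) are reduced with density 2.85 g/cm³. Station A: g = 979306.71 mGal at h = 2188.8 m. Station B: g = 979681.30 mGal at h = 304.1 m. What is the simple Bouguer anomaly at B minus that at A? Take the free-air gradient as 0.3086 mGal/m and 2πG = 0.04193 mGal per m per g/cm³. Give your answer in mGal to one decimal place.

18.2

Δg_SB(A) = 979306.71 − 979641.01 + 0.3086×2188.8 − 0.04193×2.85×2188.8 = 79.60 mGal
Δg_SB(B) = 979681.30 − 979641.01 + 0.3086×304.1 − 0.04193×2.85×304.1 = 97.80 mGal
Difference = 97.80 − (79.60) = 18.20 mGal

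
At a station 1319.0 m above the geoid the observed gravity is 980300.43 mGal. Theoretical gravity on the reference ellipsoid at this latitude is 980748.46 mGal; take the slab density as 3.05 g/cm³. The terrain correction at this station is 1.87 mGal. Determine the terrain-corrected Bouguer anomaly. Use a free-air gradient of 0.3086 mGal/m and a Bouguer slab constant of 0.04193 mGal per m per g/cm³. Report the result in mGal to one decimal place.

-207.8

Free-air correction = 0.3086 × 1319.0 = 407.04 mGal
Free-air anomaly = 980300.43 − 980748.46 + (407.04) = -40.99 mGal
Bouguer slab correction = 0.04193 × 3.05 × 1319.0 = 168.68 mGal
Simple Bouguer anomaly = -40.99 − (168.68) = -209.67 mGal
Complete Bouguer anomaly = -209.67 + 1.87 = -207.80 mGal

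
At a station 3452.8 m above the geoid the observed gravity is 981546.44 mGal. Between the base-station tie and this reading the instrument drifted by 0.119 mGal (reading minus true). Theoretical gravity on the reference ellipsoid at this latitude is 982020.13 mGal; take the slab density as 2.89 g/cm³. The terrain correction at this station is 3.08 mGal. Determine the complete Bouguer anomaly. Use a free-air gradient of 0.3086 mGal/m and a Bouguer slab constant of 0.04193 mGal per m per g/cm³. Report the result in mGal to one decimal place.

176.4

Drift-corrected reading = 981546.44 − (0.119) = 981546.321 mGal
Free-air correction = 0.3086 × 3452.8 = 1065.53 mGal
Free-air anomaly = 981546.321 − 982020.13 + (1065.53) = 591.721 mGal
Bouguer slab correction = 0.04193 × 2.89 × 3452.8 = 418.40 mGal
Simple Bouguer anomaly = 591.721 − (418.40) = 173.321 mGal
Complete Bouguer anomaly = 173.321 + 3.08 = 176.401 mGal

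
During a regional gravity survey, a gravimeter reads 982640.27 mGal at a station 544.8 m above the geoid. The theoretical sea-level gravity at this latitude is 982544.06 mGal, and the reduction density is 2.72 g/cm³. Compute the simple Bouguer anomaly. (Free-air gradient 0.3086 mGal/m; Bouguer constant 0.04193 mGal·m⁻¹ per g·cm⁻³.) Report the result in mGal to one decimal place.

Free-air correction = 0.3086 × 544.8 = 168.13 mGal
Free-air anomaly = 982640.27 − 982544.06 + (168.13) = 264.34 mGal
Bouguer slab correction = 0.04193 × 2.72 × 544.8 = 62.13 mGal
Simple Bouguer anomaly = 264.34 − (62.13) = 202.21 mGal

202.2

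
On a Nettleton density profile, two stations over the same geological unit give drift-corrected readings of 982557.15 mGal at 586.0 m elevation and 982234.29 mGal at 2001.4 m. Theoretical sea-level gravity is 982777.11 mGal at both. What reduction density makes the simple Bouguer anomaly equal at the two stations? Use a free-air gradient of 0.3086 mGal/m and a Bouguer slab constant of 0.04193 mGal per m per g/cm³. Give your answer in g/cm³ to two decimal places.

1.92

Δg_obs = 982234.29 − 982557.15 = -322.86 mGal over Δh = 2001.4 − 586.0 = 1415.4 m
Equal Bouguer anomalies ⇒ Δg_obs + (0.3086 − 0.04193ρ)·Δh = 0
0.3086 − 0.04193ρ = −Δg_obs/Δh = 0.22811
ρ = (0.3086 − 0.22811) / 0.04193 = 1.92 g/cm³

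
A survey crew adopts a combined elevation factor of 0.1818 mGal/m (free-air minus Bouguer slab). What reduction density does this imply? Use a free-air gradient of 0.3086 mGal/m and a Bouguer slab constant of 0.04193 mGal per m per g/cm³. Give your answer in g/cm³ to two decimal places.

0.1818 = 0.3086 − 0.04193 × ρ
ρ = (0.3086 − 0.1818) / 0.04193 = 3.02 g/cm³

3.02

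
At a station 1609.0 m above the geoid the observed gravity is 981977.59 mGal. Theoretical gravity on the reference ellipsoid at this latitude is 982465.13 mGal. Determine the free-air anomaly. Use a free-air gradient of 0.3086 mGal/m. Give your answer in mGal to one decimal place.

9.0

Free-air correction = 0.3086 × 1609.0 = 496.54 mGal
Free-air anomaly = 981977.59 − 982465.13 + (496.54) = 9.00 mGal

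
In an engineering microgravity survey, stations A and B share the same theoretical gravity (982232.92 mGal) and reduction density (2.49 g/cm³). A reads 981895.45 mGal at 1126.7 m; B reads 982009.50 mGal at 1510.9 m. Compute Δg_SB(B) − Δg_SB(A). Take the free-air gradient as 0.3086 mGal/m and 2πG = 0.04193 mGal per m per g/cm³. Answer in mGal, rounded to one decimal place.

192.5

Δg_SB(A) = 981895.45 − 982232.92 + 0.3086×1126.7 − 0.04193×2.49×1126.7 = -107.40 mGal
Δg_SB(B) = 982009.50 − 982232.92 + 0.3086×1510.9 − 0.04193×2.49×1510.9 = 85.10 mGal
Difference = 85.10 − (-107.40) = 192.50 mGal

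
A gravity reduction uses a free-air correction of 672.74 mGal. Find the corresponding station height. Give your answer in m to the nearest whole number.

2180

h = 672.74 / 0.3086 = 2179.97 m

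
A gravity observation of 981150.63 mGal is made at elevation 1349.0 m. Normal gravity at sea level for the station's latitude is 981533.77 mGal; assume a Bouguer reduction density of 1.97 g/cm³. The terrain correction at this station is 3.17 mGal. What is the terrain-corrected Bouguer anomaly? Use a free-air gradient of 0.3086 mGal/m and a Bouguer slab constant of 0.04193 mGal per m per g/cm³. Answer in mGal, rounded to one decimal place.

-75.1

Free-air correction = 0.3086 × 1349.0 = 416.30 mGal
Free-air anomaly = 981150.63 − 981533.77 + (416.30) = 33.16 mGal
Bouguer slab correction = 0.04193 × 1.97 × 1349.0 = 111.43 mGal
Simple Bouguer anomaly = 33.16 − (111.43) = -78.27 mGal
Complete Bouguer anomaly = -78.27 + 3.17 = -75.10 mGal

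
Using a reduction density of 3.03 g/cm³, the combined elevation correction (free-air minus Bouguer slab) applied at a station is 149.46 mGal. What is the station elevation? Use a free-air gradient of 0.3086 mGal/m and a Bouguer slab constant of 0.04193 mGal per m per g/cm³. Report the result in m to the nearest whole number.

823

Combined gradient = 0.3086 − 0.04193 × 3.03 = 0.1815521 mGal/m
h = 149.46 / 0.1815521 = 823.23 m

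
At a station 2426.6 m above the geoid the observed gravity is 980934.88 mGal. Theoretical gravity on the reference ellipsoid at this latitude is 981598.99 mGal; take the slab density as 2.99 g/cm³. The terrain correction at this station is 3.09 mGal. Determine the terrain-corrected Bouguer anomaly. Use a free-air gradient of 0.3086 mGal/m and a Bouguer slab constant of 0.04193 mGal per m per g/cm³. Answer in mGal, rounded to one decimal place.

Free-air correction = 0.3086 × 2426.6 = 748.85 mGal
Free-air anomaly = 980934.88 − 981598.99 + (748.85) = 84.74 mGal
Bouguer slab correction = 0.04193 × 2.99 × 2426.6 = 304.22 mGal
Simple Bouguer anomaly = 84.74 − (304.22) = -219.48 mGal
Complete Bouguer anomaly = -219.48 + 3.09 = -216.39 mGal

-216.4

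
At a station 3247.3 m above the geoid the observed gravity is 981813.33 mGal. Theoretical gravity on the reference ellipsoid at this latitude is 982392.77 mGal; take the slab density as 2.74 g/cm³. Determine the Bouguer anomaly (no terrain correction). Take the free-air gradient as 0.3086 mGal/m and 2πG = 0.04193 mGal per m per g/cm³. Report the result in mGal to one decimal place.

Free-air correction = 0.3086 × 3247.3 = 1002.12 mGal
Free-air anomaly = 981813.33 − 982392.77 + (1002.12) = 422.68 mGal
Bouguer slab correction = 0.04193 × 2.74 × 3247.3 = 373.08 mGal
Simple Bouguer anomaly = 422.68 − (373.08) = 49.60 mGal

49.6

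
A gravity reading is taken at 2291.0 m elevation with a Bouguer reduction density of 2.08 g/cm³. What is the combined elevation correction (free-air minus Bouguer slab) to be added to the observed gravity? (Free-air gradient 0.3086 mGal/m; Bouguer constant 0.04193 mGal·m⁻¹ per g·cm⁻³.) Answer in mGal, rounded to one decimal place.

507.2

Combined gradient = 0.3086 − 0.04193 × 2.08 = 0.2213856 mGal/m
Combined elevation correction = 0.2213856 × 2291.0 = 507.2 mGal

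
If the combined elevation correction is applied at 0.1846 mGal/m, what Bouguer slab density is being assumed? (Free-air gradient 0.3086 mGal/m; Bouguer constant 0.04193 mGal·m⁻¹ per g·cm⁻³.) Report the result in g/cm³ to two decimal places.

2.96

0.1846 = 0.3086 − 0.04193 × ρ
ρ = (0.3086 − 0.1846) / 0.04193 = 2.96 g/cm³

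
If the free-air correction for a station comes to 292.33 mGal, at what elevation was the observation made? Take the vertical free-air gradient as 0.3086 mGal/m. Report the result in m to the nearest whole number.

h = 292.33 / 0.3086 = 947.28 m

947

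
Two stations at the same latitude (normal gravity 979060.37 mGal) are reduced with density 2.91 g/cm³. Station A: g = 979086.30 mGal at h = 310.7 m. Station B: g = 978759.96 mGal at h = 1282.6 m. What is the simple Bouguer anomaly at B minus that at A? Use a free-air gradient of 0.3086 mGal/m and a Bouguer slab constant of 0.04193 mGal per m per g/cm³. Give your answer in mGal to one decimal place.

Δg_SB(A) = 979086.30 − 979060.37 + 0.3086×310.7 − 0.04193×2.91×310.7 = 83.90 mGal
Δg_SB(B) = 978759.96 − 979060.37 + 0.3086×1282.6 − 0.04193×2.91×1282.6 = -61.10 mGal
Difference = -61.10 − (83.90) = -145.00 mGal

-145.0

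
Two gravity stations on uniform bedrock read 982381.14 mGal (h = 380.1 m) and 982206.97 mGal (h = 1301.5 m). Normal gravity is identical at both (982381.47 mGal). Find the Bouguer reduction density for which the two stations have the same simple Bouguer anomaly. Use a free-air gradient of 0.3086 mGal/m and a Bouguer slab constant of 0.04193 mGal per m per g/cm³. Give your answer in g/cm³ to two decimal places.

Δg_obs = 982206.97 − 982381.14 = -174.17 mGal over Δh = 1301.5 − 380.1 = 921.4 m
Equal Bouguer anomalies ⇒ Δg_obs + (0.3086 − 0.04193ρ)·Δh = 0
0.3086 − 0.04193ρ = −Δg_obs/Δh = 0.18903
ρ = (0.3086 − 0.18903) / 0.04193 = 2.85 g/cm³

2.85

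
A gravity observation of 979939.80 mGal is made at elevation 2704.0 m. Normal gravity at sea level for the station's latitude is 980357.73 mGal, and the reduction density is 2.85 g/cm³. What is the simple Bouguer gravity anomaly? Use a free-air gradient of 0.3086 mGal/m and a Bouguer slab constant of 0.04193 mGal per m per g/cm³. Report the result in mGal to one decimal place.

93.4

Free-air correction = 0.3086 × 2704.0 = 834.45 mGal
Free-air anomaly = 979939.80 − 980357.73 + (834.45) = 416.52 mGal
Bouguer slab correction = 0.04193 × 2.85 × 2704.0 = 323.13 mGal
Simple Bouguer anomaly = 416.52 − (323.13) = 93.39 mGal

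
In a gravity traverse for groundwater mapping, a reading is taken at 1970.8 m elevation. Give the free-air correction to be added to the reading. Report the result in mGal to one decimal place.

Free-air correction = 0.3086 × 1970.8 = 608.2 mGal

608.2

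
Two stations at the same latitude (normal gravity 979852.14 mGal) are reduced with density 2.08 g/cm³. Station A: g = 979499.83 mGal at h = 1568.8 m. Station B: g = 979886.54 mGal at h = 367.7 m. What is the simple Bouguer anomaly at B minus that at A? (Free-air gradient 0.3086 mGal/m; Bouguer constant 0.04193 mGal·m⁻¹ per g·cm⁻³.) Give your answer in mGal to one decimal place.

120.8

Δg_SB(A) = 979499.83 − 979852.14 + 0.3086×1568.8 − 0.04193×2.08×1568.8 = -5.00 mGal
Δg_SB(B) = 979886.54 − 979852.14 + 0.3086×367.7 − 0.04193×2.08×367.7 = 115.80 mGal
Difference = 115.80 − (-5.00) = 120.80 mGal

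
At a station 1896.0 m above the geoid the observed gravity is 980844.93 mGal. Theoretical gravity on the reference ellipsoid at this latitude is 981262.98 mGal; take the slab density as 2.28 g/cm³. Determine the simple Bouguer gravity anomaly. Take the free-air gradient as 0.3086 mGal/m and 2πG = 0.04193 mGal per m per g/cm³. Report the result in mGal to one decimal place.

Free-air correction = 0.3086 × 1896.0 = 585.11 mGal
Free-air anomaly = 980844.93 − 981262.98 + (585.11) = 167.06 mGal
Bouguer slab correction = 0.04193 × 2.28 × 1896.0 = 181.26 mGal
Simple Bouguer anomaly = 167.06 − (181.26) = -14.20 mGal

-14.2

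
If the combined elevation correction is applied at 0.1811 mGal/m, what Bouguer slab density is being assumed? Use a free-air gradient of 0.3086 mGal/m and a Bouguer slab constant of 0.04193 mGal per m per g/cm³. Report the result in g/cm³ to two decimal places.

3.04

0.1811 = 0.3086 − 0.04193 × ρ
ρ = (0.3086 − 0.1811) / 0.04193 = 3.04 g/cm³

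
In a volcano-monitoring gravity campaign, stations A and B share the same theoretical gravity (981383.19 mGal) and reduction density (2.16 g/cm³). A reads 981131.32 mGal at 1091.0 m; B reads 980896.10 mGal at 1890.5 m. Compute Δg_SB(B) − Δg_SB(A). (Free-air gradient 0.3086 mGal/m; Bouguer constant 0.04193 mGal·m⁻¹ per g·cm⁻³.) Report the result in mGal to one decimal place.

Δg_SB(A) = 981131.32 − 981383.19 + 0.3086×1091.0 − 0.04193×2.16×1091.0 = -14.00 mGal
Δg_SB(B) = 980896.10 − 981383.19 + 0.3086×1890.5 − 0.04193×2.16×1890.5 = -74.90 mGal
Difference = -74.90 − (-14.00) = -60.90 mGal

-60.9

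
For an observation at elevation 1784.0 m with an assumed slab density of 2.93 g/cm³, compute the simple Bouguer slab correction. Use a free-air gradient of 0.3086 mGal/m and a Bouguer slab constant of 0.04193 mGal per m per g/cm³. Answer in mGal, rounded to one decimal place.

Bouguer slab correction = 0.04193 × 2.93 × 1784.0 = 219.2 mGal

219.2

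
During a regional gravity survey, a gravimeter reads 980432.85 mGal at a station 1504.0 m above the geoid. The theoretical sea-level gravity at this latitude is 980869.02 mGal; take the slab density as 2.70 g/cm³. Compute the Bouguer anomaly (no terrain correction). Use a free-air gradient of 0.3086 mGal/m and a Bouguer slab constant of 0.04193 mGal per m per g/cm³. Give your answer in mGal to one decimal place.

Free-air correction = 0.3086 × 1504.0 = 464.13 mGal
Free-air anomaly = 980432.85 − 980869.02 + (464.13) = 27.96 mGal
Bouguer slab correction = 0.04193 × 2.70 × 1504.0 = 170.27 mGal
Simple Bouguer anomaly = 27.96 − (170.27) = -142.31 mGal

-142.3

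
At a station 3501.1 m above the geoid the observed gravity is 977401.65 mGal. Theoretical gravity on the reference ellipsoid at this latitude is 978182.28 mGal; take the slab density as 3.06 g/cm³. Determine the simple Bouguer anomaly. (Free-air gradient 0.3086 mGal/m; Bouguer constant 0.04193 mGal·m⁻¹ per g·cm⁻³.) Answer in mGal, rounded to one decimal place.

Free-air correction = 0.3086 × 3501.1 = 1080.44 mGal
Free-air anomaly = 977401.65 − 978182.28 + (1080.44) = 299.81 mGal
Bouguer slab correction = 0.04193 × 3.06 × 3501.1 = 449.21 mGal
Simple Bouguer anomaly = 299.81 − (449.21) = -149.40 mGal

-149.4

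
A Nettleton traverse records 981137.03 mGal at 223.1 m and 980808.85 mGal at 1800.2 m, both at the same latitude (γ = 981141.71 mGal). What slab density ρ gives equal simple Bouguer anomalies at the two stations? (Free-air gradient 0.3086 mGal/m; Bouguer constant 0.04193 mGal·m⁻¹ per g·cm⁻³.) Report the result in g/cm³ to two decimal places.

2.40

Δg_obs = 980808.85 − 981137.03 = -328.18 mGal over Δh = 1800.2 − 223.1 = 1577.1 m
Equal Bouguer anomalies ⇒ Δg_obs + (0.3086 − 0.04193ρ)·Δh = 0
0.3086 − 0.04193ρ = −Δg_obs/Δh = 0.20809
ρ = (0.3086 − 0.20809) / 0.04193 = 2.40 g/cm³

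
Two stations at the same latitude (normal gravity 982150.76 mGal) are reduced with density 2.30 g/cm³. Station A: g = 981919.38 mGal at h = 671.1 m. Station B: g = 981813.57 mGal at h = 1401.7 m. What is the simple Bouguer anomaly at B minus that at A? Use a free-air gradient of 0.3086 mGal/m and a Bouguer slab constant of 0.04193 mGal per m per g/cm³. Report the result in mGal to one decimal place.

49.2

Δg_SB(A) = 981919.38 − 982150.76 + 0.3086×671.1 − 0.04193×2.30×671.1 = -89.00 mGal
Δg_SB(B) = 981813.57 − 982150.76 + 0.3086×1401.7 − 0.04193×2.30×1401.7 = -39.80 mGal
Difference = -39.80 − (-89.00) = 49.20 mGal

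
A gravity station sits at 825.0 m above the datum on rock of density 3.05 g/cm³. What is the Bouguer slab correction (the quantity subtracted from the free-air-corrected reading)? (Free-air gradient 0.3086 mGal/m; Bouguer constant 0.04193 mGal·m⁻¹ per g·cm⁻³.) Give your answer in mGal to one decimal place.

Bouguer slab correction = 0.04193 × 3.05 × 825.0 = 105.5 mGal

105.5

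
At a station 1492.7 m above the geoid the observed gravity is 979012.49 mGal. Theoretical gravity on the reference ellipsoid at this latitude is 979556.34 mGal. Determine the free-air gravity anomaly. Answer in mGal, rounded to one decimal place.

Free-air correction = 0.3086 × 1492.7 = 460.65 mGal
Free-air anomaly = 979012.49 − 979556.34 + (460.65) = -83.20 mGal

-83.2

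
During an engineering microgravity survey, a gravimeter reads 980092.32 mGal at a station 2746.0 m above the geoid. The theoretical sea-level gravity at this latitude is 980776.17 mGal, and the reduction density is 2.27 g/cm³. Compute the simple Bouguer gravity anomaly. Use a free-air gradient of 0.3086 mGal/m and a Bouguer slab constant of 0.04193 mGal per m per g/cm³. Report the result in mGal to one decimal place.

-97.8

Free-air correction = 0.3086 × 2746.0 = 847.42 mGal
Free-air anomaly = 980092.32 − 980776.17 + (847.42) = 163.57 mGal
Bouguer slab correction = 0.04193 × 2.27 × 2746.0 = 261.37 mGal
Simple Bouguer anomaly = 163.57 − (261.37) = -97.80 mGal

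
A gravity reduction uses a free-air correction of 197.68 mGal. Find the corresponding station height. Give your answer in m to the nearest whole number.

641

h = 197.68 / 0.3086 = 640.57 m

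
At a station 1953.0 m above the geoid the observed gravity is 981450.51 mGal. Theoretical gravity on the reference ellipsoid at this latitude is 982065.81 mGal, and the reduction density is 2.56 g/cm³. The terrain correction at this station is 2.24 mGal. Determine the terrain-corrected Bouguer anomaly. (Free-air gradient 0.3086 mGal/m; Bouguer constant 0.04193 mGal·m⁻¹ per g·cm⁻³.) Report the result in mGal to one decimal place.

-220.0

Free-air correction = 0.3086 × 1953.0 = 602.70 mGal
Free-air anomaly = 981450.51 − 982065.81 + (602.70) = -12.60 mGal
Bouguer slab correction = 0.04193 × 2.56 × 1953.0 = 209.64 mGal
Simple Bouguer anomaly = -12.60 − (209.64) = -222.24 mGal
Complete Bouguer anomaly = -222.24 + 2.24 = -220.00 mGal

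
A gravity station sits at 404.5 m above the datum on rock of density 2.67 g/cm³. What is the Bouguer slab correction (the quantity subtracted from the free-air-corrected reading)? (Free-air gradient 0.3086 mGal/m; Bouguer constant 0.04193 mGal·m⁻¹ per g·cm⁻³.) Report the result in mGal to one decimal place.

Bouguer slab correction = 0.04193 × 2.67 × 404.5 = 45.3 mGal

45.3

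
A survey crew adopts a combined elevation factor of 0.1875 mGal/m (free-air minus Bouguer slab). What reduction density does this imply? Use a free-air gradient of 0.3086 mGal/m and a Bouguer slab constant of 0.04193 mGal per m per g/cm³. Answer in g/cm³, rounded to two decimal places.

2.89

0.1875 = 0.3086 − 0.04193 × ρ
ρ = (0.3086 − 0.1875) / 0.04193 = 2.89 g/cm³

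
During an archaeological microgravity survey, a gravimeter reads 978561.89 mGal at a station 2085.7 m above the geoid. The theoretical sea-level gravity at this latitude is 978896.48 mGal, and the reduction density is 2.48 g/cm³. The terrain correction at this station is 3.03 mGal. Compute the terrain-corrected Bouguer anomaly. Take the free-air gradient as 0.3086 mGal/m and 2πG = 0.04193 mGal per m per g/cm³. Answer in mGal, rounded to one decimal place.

95.2

Free-air correction = 0.3086 × 2085.7 = 643.65 mGal
Free-air anomaly = 978561.89 − 978896.48 + (643.65) = 309.06 mGal
Bouguer slab correction = 0.04193 × 2.48 × 2085.7 = 216.88 mGal
Simple Bouguer anomaly = 309.06 − (216.88) = 92.18 mGal
Complete Bouguer anomaly = 92.18 + 3.03 = 95.21 mGal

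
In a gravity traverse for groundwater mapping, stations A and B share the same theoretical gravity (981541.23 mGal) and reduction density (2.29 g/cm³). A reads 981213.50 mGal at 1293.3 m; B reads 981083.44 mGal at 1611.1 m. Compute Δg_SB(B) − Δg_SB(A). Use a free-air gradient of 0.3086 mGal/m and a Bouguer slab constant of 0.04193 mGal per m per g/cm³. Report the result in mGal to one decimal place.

-62.5

Δg_SB(A) = 981213.50 − 981541.23 + 0.3086×1293.3 − 0.04193×2.29×1293.3 = -52.80 mGal
Δg_SB(B) = 981083.44 − 981541.23 + 0.3086×1611.1 − 0.04193×2.29×1611.1 = -115.30 mGal
Difference = -115.30 − (-52.80) = -62.50 mGal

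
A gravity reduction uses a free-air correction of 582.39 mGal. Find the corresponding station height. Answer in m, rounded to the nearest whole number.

h = 582.39 / 0.3086 = 1887.20 m

1887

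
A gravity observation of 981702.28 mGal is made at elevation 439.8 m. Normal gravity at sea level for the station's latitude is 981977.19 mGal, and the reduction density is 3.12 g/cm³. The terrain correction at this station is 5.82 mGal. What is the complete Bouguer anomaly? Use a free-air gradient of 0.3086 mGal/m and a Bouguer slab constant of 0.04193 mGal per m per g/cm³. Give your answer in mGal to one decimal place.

-190.9

Free-air correction = 0.3086 × 439.8 = 135.72 mGal
Free-air anomaly = 981702.28 − 981977.19 + (135.72) = -139.19 mGal
Bouguer slab correction = 0.04193 × 3.12 × 439.8 = 57.54 mGal
Simple Bouguer anomaly = -139.19 − (57.54) = -196.73 mGal
Complete Bouguer anomaly = -196.73 + 5.82 = -190.91 mGal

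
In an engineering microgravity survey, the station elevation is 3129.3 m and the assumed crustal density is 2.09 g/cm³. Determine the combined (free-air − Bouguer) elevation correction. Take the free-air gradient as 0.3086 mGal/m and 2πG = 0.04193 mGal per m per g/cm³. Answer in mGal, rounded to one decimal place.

Combined gradient = 0.3086 − 0.04193 × 2.09 = 0.2209663 mGal/m
Combined elevation correction = 0.2209663 × 3129.3 = 691.5 mGal

691.5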